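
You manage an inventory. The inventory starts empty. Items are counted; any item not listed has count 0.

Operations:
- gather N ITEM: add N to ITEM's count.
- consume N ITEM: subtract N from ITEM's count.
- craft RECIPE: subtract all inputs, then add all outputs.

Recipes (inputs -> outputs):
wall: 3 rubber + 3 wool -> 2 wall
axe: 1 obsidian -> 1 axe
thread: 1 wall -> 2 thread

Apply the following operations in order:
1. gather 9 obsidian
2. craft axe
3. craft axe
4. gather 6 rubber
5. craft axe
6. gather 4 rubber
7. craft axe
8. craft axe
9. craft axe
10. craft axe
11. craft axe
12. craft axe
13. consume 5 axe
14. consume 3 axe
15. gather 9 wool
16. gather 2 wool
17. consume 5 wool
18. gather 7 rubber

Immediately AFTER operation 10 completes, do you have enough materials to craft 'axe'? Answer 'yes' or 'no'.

After 1 (gather 9 obsidian): obsidian=9
After 2 (craft axe): axe=1 obsidian=8
After 3 (craft axe): axe=2 obsidian=7
After 4 (gather 6 rubber): axe=2 obsidian=7 rubber=6
After 5 (craft axe): axe=3 obsidian=6 rubber=6
After 6 (gather 4 rubber): axe=3 obsidian=6 rubber=10
After 7 (craft axe): axe=4 obsidian=5 rubber=10
After 8 (craft axe): axe=5 obsidian=4 rubber=10
After 9 (craft axe): axe=6 obsidian=3 rubber=10
After 10 (craft axe): axe=7 obsidian=2 rubber=10

Answer: yes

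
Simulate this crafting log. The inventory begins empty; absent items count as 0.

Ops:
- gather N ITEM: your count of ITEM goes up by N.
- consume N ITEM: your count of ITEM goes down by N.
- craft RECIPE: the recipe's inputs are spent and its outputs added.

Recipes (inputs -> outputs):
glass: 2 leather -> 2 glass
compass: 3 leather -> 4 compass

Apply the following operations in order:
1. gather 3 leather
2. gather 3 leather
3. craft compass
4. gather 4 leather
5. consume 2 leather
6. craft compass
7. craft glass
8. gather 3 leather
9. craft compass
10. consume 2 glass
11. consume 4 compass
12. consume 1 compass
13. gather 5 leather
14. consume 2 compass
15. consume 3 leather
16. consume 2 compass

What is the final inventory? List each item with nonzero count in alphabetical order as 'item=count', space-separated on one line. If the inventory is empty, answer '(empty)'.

Answer: compass=3 leather=2

Derivation:
After 1 (gather 3 leather): leather=3
After 2 (gather 3 leather): leather=6
After 3 (craft compass): compass=4 leather=3
After 4 (gather 4 leather): compass=4 leather=7
After 5 (consume 2 leather): compass=4 leather=5
After 6 (craft compass): compass=8 leather=2
After 7 (craft glass): compass=8 glass=2
After 8 (gather 3 leather): compass=8 glass=2 leather=3
After 9 (craft compass): compass=12 glass=2
After 10 (consume 2 glass): compass=12
After 11 (consume 4 compass): compass=8
After 12 (consume 1 compass): compass=7
After 13 (gather 5 leather): compass=7 leather=5
After 14 (consume 2 compass): compass=5 leather=5
After 15 (consume 3 leather): compass=5 leather=2
After 16 (consume 2 compass): compass=3 leather=2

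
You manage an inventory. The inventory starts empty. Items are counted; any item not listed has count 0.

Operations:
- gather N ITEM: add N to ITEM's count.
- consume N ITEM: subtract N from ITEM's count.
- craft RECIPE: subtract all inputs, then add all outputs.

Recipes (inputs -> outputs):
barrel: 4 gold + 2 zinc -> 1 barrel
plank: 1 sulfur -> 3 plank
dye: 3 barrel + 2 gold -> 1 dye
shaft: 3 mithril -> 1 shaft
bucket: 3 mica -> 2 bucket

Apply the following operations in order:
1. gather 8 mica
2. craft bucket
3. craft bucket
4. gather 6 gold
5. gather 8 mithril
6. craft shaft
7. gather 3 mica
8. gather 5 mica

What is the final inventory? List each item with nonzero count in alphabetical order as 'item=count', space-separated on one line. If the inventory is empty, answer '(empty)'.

Answer: bucket=4 gold=6 mica=10 mithril=5 shaft=1

Derivation:
After 1 (gather 8 mica): mica=8
After 2 (craft bucket): bucket=2 mica=5
After 3 (craft bucket): bucket=4 mica=2
After 4 (gather 6 gold): bucket=4 gold=6 mica=2
After 5 (gather 8 mithril): bucket=4 gold=6 mica=2 mithril=8
After 6 (craft shaft): bucket=4 gold=6 mica=2 mithril=5 shaft=1
After 7 (gather 3 mica): bucket=4 gold=6 mica=5 mithril=5 shaft=1
After 8 (gather 5 mica): bucket=4 gold=6 mica=10 mithril=5 shaft=1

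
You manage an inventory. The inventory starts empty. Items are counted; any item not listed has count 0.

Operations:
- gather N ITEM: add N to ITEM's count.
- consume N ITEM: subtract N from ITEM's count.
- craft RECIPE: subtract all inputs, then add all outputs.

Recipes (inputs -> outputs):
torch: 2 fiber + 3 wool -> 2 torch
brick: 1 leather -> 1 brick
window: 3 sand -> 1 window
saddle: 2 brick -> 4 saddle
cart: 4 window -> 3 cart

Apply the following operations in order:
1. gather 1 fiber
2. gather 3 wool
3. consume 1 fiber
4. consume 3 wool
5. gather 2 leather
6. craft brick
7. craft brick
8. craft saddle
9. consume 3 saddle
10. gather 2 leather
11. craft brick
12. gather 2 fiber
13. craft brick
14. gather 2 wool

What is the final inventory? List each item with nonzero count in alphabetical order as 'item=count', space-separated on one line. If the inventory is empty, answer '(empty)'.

Answer: brick=2 fiber=2 saddle=1 wool=2

Derivation:
After 1 (gather 1 fiber): fiber=1
After 2 (gather 3 wool): fiber=1 wool=3
After 3 (consume 1 fiber): wool=3
After 4 (consume 3 wool): (empty)
After 5 (gather 2 leather): leather=2
After 6 (craft brick): brick=1 leather=1
After 7 (craft brick): brick=2
After 8 (craft saddle): saddle=4
After 9 (consume 3 saddle): saddle=1
After 10 (gather 2 leather): leather=2 saddle=1
After 11 (craft brick): brick=1 leather=1 saddle=1
After 12 (gather 2 fiber): brick=1 fiber=2 leather=1 saddle=1
After 13 (craft brick): brick=2 fiber=2 saddle=1
After 14 (gather 2 wool): brick=2 fiber=2 saddle=1 wool=2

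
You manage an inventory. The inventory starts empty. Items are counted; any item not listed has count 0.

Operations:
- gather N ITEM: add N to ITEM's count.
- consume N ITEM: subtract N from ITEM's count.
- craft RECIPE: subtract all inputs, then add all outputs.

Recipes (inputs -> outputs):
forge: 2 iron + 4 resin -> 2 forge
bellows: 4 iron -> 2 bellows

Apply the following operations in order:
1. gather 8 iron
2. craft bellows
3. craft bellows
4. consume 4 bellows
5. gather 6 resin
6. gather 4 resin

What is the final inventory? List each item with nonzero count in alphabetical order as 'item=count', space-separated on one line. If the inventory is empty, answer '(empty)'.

After 1 (gather 8 iron): iron=8
After 2 (craft bellows): bellows=2 iron=4
After 3 (craft bellows): bellows=4
After 4 (consume 4 bellows): (empty)
After 5 (gather 6 resin): resin=6
After 6 (gather 4 resin): resin=10

Answer: resin=10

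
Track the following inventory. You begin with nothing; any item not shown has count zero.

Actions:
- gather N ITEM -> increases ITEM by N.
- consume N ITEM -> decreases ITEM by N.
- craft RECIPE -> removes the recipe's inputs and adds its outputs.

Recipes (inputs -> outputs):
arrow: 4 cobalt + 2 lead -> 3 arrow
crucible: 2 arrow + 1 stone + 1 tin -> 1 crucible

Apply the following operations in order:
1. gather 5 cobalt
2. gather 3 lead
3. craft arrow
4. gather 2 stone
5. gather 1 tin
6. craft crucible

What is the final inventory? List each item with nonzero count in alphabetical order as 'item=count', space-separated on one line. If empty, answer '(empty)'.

After 1 (gather 5 cobalt): cobalt=5
After 2 (gather 3 lead): cobalt=5 lead=3
After 3 (craft arrow): arrow=3 cobalt=1 lead=1
After 4 (gather 2 stone): arrow=3 cobalt=1 lead=1 stone=2
After 5 (gather 1 tin): arrow=3 cobalt=1 lead=1 stone=2 tin=1
After 6 (craft crucible): arrow=1 cobalt=1 crucible=1 lead=1 stone=1

Answer: arrow=1 cobalt=1 crucible=1 lead=1 stone=1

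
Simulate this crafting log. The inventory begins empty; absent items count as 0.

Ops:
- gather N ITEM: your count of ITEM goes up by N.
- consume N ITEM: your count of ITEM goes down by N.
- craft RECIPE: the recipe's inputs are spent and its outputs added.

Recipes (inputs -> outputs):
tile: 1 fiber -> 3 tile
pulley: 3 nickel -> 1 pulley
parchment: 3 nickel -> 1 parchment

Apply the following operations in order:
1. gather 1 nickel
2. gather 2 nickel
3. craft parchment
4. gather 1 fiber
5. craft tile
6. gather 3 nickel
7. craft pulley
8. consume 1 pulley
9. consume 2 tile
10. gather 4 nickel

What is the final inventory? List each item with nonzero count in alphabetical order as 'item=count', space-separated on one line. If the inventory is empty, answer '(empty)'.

After 1 (gather 1 nickel): nickel=1
After 2 (gather 2 nickel): nickel=3
After 3 (craft parchment): parchment=1
After 4 (gather 1 fiber): fiber=1 parchment=1
After 5 (craft tile): parchment=1 tile=3
After 6 (gather 3 nickel): nickel=3 parchment=1 tile=3
After 7 (craft pulley): parchment=1 pulley=1 tile=3
After 8 (consume 1 pulley): parchment=1 tile=3
After 9 (consume 2 tile): parchment=1 tile=1
After 10 (gather 4 nickel): nickel=4 parchment=1 tile=1

Answer: nickel=4 parchment=1 tile=1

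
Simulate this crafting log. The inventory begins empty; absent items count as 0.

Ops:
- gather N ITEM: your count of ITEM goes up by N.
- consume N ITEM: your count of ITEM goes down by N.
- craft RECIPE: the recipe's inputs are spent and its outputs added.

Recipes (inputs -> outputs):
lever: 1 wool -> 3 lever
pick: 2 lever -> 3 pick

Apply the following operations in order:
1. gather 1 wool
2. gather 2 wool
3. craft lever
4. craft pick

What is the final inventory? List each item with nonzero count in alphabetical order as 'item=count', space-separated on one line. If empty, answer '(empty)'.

After 1 (gather 1 wool): wool=1
After 2 (gather 2 wool): wool=3
After 3 (craft lever): lever=3 wool=2
After 4 (craft pick): lever=1 pick=3 wool=2

Answer: lever=1 pick=3 wool=2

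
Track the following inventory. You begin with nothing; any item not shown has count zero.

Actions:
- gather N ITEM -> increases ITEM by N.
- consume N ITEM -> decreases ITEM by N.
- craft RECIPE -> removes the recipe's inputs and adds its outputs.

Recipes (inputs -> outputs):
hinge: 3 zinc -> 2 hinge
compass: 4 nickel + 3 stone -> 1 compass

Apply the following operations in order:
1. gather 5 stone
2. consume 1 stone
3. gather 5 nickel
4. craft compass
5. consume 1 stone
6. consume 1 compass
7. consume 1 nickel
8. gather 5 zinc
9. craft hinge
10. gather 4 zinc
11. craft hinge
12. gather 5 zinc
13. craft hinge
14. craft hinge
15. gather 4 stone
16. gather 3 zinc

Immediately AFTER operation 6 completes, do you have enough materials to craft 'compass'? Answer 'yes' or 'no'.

After 1 (gather 5 stone): stone=5
After 2 (consume 1 stone): stone=4
After 3 (gather 5 nickel): nickel=5 stone=4
After 4 (craft compass): compass=1 nickel=1 stone=1
After 5 (consume 1 stone): compass=1 nickel=1
After 6 (consume 1 compass): nickel=1

Answer: no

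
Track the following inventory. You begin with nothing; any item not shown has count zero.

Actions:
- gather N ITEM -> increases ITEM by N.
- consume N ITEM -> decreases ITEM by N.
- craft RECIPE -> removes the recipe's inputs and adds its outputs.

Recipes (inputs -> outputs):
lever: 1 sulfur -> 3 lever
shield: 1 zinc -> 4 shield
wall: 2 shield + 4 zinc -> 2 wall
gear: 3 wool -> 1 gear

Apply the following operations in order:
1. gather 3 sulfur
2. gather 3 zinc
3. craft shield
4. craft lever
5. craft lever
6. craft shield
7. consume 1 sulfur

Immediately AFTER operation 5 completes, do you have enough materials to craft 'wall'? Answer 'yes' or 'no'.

Answer: no

Derivation:
After 1 (gather 3 sulfur): sulfur=3
After 2 (gather 3 zinc): sulfur=3 zinc=3
After 3 (craft shield): shield=4 sulfur=3 zinc=2
After 4 (craft lever): lever=3 shield=4 sulfur=2 zinc=2
After 5 (craft lever): lever=6 shield=4 sulfur=1 zinc=2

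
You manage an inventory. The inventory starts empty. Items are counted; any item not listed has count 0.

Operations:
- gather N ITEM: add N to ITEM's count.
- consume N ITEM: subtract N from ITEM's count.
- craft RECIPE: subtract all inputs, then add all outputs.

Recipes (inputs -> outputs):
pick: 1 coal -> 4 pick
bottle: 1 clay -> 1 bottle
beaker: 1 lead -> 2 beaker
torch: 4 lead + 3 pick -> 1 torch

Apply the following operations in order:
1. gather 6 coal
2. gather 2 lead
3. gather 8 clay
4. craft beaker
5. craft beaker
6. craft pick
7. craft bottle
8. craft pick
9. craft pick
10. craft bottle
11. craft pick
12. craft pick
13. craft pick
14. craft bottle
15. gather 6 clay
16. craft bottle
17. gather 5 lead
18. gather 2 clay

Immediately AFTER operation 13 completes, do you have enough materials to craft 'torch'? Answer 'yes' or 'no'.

After 1 (gather 6 coal): coal=6
After 2 (gather 2 lead): coal=6 lead=2
After 3 (gather 8 clay): clay=8 coal=6 lead=2
After 4 (craft beaker): beaker=2 clay=8 coal=6 lead=1
After 5 (craft beaker): beaker=4 clay=8 coal=6
After 6 (craft pick): beaker=4 clay=8 coal=5 pick=4
After 7 (craft bottle): beaker=4 bottle=1 clay=7 coal=5 pick=4
After 8 (craft pick): beaker=4 bottle=1 clay=7 coal=4 pick=8
After 9 (craft pick): beaker=4 bottle=1 clay=7 coal=3 pick=12
After 10 (craft bottle): beaker=4 bottle=2 clay=6 coal=3 pick=12
After 11 (craft pick): beaker=4 bottle=2 clay=6 coal=2 pick=16
After 12 (craft pick): beaker=4 bottle=2 clay=6 coal=1 pick=20
After 13 (craft pick): beaker=4 bottle=2 clay=6 pick=24

Answer: no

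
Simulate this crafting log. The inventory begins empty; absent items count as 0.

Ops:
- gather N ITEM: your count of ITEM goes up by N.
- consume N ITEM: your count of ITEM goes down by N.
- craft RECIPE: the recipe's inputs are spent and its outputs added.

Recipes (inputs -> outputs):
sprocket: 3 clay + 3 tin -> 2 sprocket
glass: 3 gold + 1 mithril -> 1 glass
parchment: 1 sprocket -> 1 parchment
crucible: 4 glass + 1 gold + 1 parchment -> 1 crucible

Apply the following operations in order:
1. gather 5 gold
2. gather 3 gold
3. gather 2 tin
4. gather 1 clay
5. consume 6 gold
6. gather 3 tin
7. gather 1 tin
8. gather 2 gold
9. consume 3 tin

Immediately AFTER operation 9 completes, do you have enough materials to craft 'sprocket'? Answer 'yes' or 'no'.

Answer: no

Derivation:
After 1 (gather 5 gold): gold=5
After 2 (gather 3 gold): gold=8
After 3 (gather 2 tin): gold=8 tin=2
After 4 (gather 1 clay): clay=1 gold=8 tin=2
After 5 (consume 6 gold): clay=1 gold=2 tin=2
After 6 (gather 3 tin): clay=1 gold=2 tin=5
After 7 (gather 1 tin): clay=1 gold=2 tin=6
After 8 (gather 2 gold): clay=1 gold=4 tin=6
After 9 (consume 3 tin): clay=1 gold=4 tin=3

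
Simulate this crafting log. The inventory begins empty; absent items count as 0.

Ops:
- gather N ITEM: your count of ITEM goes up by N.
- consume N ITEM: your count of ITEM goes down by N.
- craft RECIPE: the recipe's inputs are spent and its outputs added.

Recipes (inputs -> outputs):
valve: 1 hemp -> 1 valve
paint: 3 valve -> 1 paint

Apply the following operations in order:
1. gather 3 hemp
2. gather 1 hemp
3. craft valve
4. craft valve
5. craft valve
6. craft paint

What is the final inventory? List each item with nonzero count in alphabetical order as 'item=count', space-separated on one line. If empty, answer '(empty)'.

Answer: hemp=1 paint=1

Derivation:
After 1 (gather 3 hemp): hemp=3
After 2 (gather 1 hemp): hemp=4
After 3 (craft valve): hemp=3 valve=1
After 4 (craft valve): hemp=2 valve=2
After 5 (craft valve): hemp=1 valve=3
After 6 (craft paint): hemp=1 paint=1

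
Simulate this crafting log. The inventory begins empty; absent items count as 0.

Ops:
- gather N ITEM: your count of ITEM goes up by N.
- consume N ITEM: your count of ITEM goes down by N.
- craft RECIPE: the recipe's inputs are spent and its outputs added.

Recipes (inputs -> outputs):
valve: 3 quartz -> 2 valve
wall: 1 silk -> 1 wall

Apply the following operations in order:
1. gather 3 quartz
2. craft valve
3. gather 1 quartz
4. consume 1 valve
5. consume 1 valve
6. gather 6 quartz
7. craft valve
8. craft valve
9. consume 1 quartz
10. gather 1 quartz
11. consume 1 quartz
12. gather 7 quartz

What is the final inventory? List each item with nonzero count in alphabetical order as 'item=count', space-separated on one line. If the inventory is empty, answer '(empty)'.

After 1 (gather 3 quartz): quartz=3
After 2 (craft valve): valve=2
After 3 (gather 1 quartz): quartz=1 valve=2
After 4 (consume 1 valve): quartz=1 valve=1
After 5 (consume 1 valve): quartz=1
After 6 (gather 6 quartz): quartz=7
After 7 (craft valve): quartz=4 valve=2
After 8 (craft valve): quartz=1 valve=4
After 9 (consume 1 quartz): valve=4
After 10 (gather 1 quartz): quartz=1 valve=4
After 11 (consume 1 quartz): valve=4
After 12 (gather 7 quartz): quartz=7 valve=4

Answer: quartz=7 valve=4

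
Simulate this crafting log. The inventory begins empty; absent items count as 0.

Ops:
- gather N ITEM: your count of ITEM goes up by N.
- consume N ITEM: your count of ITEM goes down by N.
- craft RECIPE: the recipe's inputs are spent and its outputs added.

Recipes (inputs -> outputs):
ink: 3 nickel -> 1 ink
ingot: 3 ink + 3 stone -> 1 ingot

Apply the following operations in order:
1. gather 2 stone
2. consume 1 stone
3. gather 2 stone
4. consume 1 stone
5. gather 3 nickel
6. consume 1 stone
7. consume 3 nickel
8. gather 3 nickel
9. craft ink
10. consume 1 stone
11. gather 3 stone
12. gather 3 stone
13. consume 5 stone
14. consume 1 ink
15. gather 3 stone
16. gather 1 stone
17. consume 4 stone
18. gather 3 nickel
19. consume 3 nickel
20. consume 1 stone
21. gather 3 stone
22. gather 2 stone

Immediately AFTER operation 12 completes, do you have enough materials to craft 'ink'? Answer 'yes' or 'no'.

Answer: no

Derivation:
After 1 (gather 2 stone): stone=2
After 2 (consume 1 stone): stone=1
After 3 (gather 2 stone): stone=3
After 4 (consume 1 stone): stone=2
After 5 (gather 3 nickel): nickel=3 stone=2
After 6 (consume 1 stone): nickel=3 stone=1
After 7 (consume 3 nickel): stone=1
After 8 (gather 3 nickel): nickel=3 stone=1
After 9 (craft ink): ink=1 stone=1
After 10 (consume 1 stone): ink=1
After 11 (gather 3 stone): ink=1 stone=3
After 12 (gather 3 stone): ink=1 stone=6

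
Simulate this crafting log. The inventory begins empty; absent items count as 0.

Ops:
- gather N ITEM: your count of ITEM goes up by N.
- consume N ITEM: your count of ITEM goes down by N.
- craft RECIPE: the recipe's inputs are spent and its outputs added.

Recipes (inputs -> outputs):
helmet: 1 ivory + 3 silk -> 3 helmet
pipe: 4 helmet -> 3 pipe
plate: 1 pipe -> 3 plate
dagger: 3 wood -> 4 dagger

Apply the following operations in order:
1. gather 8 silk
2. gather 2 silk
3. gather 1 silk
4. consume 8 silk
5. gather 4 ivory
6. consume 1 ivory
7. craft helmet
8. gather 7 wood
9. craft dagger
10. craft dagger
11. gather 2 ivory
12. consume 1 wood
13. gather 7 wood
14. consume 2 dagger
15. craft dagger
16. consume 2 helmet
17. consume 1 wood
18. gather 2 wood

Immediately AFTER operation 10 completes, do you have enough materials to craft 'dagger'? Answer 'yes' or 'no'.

After 1 (gather 8 silk): silk=8
After 2 (gather 2 silk): silk=10
After 3 (gather 1 silk): silk=11
After 4 (consume 8 silk): silk=3
After 5 (gather 4 ivory): ivory=4 silk=3
After 6 (consume 1 ivory): ivory=3 silk=3
After 7 (craft helmet): helmet=3 ivory=2
After 8 (gather 7 wood): helmet=3 ivory=2 wood=7
After 9 (craft dagger): dagger=4 helmet=3 ivory=2 wood=4
After 10 (craft dagger): dagger=8 helmet=3 ivory=2 wood=1

Answer: no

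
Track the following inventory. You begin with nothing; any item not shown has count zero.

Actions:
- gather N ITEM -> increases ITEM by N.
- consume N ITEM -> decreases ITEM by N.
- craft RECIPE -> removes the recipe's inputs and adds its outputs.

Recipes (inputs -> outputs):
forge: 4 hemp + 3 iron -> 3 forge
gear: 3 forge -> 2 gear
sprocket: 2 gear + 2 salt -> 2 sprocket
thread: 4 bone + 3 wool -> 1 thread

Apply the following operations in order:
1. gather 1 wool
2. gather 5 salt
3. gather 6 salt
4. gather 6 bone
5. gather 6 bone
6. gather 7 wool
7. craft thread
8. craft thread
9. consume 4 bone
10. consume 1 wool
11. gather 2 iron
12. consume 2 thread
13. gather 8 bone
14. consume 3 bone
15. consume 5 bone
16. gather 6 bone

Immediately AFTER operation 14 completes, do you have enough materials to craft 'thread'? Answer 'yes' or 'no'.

Answer: no

Derivation:
After 1 (gather 1 wool): wool=1
After 2 (gather 5 salt): salt=5 wool=1
After 3 (gather 6 salt): salt=11 wool=1
After 4 (gather 6 bone): bone=6 salt=11 wool=1
After 5 (gather 6 bone): bone=12 salt=11 wool=1
After 6 (gather 7 wool): bone=12 salt=11 wool=8
After 7 (craft thread): bone=8 salt=11 thread=1 wool=5
After 8 (craft thread): bone=4 salt=11 thread=2 wool=2
After 9 (consume 4 bone): salt=11 thread=2 wool=2
After 10 (consume 1 wool): salt=11 thread=2 wool=1
After 11 (gather 2 iron): iron=2 salt=11 thread=2 wool=1
After 12 (consume 2 thread): iron=2 salt=11 wool=1
After 13 (gather 8 bone): bone=8 iron=2 salt=11 wool=1
After 14 (consume 3 bone): bone=5 iron=2 salt=11 wool=1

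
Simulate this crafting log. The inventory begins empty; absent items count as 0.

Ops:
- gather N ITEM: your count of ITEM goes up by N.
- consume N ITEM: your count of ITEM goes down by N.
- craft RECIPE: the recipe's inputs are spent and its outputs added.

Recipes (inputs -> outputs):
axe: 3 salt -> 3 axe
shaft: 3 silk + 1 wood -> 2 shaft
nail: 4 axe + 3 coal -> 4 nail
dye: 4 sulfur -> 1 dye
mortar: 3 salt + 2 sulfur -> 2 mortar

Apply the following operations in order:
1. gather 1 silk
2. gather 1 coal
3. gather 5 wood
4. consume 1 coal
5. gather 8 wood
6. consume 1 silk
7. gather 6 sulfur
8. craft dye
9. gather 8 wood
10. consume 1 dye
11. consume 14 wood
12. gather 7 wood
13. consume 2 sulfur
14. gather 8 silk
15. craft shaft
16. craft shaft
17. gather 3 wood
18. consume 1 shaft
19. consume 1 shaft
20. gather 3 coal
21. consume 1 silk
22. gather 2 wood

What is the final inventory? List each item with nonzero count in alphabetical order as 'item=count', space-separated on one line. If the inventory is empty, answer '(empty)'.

After 1 (gather 1 silk): silk=1
After 2 (gather 1 coal): coal=1 silk=1
After 3 (gather 5 wood): coal=1 silk=1 wood=5
After 4 (consume 1 coal): silk=1 wood=5
After 5 (gather 8 wood): silk=1 wood=13
After 6 (consume 1 silk): wood=13
After 7 (gather 6 sulfur): sulfur=6 wood=13
After 8 (craft dye): dye=1 sulfur=2 wood=13
After 9 (gather 8 wood): dye=1 sulfur=2 wood=21
After 10 (consume 1 dye): sulfur=2 wood=21
After 11 (consume 14 wood): sulfur=2 wood=7
After 12 (gather 7 wood): sulfur=2 wood=14
After 13 (consume 2 sulfur): wood=14
After 14 (gather 8 silk): silk=8 wood=14
After 15 (craft shaft): shaft=2 silk=5 wood=13
After 16 (craft shaft): shaft=4 silk=2 wood=12
After 17 (gather 3 wood): shaft=4 silk=2 wood=15
After 18 (consume 1 shaft): shaft=3 silk=2 wood=15
After 19 (consume 1 shaft): shaft=2 silk=2 wood=15
After 20 (gather 3 coal): coal=3 shaft=2 silk=2 wood=15
After 21 (consume 1 silk): coal=3 shaft=2 silk=1 wood=15
After 22 (gather 2 wood): coal=3 shaft=2 silk=1 wood=17

Answer: coal=3 shaft=2 silk=1 wood=17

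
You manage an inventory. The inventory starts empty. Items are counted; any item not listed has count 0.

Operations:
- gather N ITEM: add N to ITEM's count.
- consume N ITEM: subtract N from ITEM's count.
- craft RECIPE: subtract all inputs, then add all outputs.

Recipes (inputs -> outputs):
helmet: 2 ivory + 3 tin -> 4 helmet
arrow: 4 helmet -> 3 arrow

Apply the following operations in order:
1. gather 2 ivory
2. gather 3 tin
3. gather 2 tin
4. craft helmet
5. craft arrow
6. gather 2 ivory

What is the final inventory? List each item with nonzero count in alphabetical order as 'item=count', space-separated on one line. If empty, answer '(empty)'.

Answer: arrow=3 ivory=2 tin=2

Derivation:
After 1 (gather 2 ivory): ivory=2
After 2 (gather 3 tin): ivory=2 tin=3
After 3 (gather 2 tin): ivory=2 tin=5
After 4 (craft helmet): helmet=4 tin=2
After 5 (craft arrow): arrow=3 tin=2
After 6 (gather 2 ivory): arrow=3 ivory=2 tin=2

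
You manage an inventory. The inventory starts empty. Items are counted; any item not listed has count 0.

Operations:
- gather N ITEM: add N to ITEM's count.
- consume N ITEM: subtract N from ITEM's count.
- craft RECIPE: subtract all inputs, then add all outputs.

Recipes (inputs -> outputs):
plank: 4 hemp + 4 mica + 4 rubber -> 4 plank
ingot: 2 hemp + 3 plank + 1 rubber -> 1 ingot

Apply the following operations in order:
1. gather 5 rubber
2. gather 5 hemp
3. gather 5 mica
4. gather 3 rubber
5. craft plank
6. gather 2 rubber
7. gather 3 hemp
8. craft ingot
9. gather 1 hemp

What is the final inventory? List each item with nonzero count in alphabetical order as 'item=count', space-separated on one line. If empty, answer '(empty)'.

After 1 (gather 5 rubber): rubber=5
After 2 (gather 5 hemp): hemp=5 rubber=5
After 3 (gather 5 mica): hemp=5 mica=5 rubber=5
After 4 (gather 3 rubber): hemp=5 mica=5 rubber=8
After 5 (craft plank): hemp=1 mica=1 plank=4 rubber=4
After 6 (gather 2 rubber): hemp=1 mica=1 plank=4 rubber=6
After 7 (gather 3 hemp): hemp=4 mica=1 plank=4 rubber=6
After 8 (craft ingot): hemp=2 ingot=1 mica=1 plank=1 rubber=5
After 9 (gather 1 hemp): hemp=3 ingot=1 mica=1 plank=1 rubber=5

Answer: hemp=3 ingot=1 mica=1 plank=1 rubber=5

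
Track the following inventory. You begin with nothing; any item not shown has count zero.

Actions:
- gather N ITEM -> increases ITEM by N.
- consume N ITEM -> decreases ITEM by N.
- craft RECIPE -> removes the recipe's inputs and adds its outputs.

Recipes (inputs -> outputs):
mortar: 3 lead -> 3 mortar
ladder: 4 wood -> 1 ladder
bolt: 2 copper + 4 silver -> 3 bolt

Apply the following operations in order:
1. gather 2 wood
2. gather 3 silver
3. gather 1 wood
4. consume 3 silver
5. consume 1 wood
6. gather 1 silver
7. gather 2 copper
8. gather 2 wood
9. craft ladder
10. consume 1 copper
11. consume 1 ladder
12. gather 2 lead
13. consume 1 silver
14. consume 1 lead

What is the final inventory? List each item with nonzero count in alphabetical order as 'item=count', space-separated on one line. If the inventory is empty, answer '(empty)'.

After 1 (gather 2 wood): wood=2
After 2 (gather 3 silver): silver=3 wood=2
After 3 (gather 1 wood): silver=3 wood=3
After 4 (consume 3 silver): wood=3
After 5 (consume 1 wood): wood=2
After 6 (gather 1 silver): silver=1 wood=2
After 7 (gather 2 copper): copper=2 silver=1 wood=2
After 8 (gather 2 wood): copper=2 silver=1 wood=4
After 9 (craft ladder): copper=2 ladder=1 silver=1
After 10 (consume 1 copper): copper=1 ladder=1 silver=1
After 11 (consume 1 ladder): copper=1 silver=1
After 12 (gather 2 lead): copper=1 lead=2 silver=1
After 13 (consume 1 silver): copper=1 lead=2
After 14 (consume 1 lead): copper=1 lead=1

Answer: copper=1 lead=1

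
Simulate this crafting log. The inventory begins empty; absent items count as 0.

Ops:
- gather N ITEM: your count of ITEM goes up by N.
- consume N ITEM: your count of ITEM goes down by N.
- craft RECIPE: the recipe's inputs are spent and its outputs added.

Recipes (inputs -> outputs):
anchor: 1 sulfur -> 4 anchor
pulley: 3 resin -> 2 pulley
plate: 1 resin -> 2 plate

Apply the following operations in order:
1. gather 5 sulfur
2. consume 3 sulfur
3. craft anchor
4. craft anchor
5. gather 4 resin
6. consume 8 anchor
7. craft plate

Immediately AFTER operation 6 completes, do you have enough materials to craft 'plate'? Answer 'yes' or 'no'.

After 1 (gather 5 sulfur): sulfur=5
After 2 (consume 3 sulfur): sulfur=2
After 3 (craft anchor): anchor=4 sulfur=1
After 4 (craft anchor): anchor=8
After 5 (gather 4 resin): anchor=8 resin=4
After 6 (consume 8 anchor): resin=4

Answer: yes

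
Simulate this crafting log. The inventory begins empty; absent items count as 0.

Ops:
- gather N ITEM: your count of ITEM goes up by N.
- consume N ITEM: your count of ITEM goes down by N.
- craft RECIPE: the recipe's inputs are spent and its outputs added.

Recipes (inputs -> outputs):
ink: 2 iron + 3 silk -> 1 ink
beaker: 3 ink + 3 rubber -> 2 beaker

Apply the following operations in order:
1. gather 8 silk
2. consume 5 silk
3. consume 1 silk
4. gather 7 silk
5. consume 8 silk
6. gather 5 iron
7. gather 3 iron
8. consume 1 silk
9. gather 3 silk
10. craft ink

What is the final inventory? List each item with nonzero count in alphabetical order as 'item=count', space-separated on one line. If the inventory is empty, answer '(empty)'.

After 1 (gather 8 silk): silk=8
After 2 (consume 5 silk): silk=3
After 3 (consume 1 silk): silk=2
After 4 (gather 7 silk): silk=9
After 5 (consume 8 silk): silk=1
After 6 (gather 5 iron): iron=5 silk=1
After 7 (gather 3 iron): iron=8 silk=1
After 8 (consume 1 silk): iron=8
After 9 (gather 3 silk): iron=8 silk=3
After 10 (craft ink): ink=1 iron=6

Answer: ink=1 iron=6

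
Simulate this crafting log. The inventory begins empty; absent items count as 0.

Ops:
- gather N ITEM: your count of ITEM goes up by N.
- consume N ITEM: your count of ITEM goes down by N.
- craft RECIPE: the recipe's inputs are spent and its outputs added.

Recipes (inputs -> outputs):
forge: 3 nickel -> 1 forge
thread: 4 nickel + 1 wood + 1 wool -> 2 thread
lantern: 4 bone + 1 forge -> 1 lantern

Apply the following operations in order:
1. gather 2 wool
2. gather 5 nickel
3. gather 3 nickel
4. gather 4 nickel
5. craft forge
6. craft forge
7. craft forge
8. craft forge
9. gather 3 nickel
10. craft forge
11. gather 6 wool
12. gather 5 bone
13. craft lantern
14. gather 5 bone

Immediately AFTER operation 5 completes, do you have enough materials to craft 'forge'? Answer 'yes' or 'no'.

Answer: yes

Derivation:
After 1 (gather 2 wool): wool=2
After 2 (gather 5 nickel): nickel=5 wool=2
After 3 (gather 3 nickel): nickel=8 wool=2
After 4 (gather 4 nickel): nickel=12 wool=2
After 5 (craft forge): forge=1 nickel=9 wool=2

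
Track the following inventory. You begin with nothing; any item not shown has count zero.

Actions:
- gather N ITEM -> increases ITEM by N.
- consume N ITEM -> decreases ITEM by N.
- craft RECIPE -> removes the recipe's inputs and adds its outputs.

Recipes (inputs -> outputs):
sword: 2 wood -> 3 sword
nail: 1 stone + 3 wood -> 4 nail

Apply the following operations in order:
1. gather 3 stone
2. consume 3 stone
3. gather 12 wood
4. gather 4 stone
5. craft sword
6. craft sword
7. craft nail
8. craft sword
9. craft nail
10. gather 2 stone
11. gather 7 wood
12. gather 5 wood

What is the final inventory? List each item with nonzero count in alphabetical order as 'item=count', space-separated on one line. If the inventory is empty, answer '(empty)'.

After 1 (gather 3 stone): stone=3
After 2 (consume 3 stone): (empty)
After 3 (gather 12 wood): wood=12
After 4 (gather 4 stone): stone=4 wood=12
After 5 (craft sword): stone=4 sword=3 wood=10
After 6 (craft sword): stone=4 sword=6 wood=8
After 7 (craft nail): nail=4 stone=3 sword=6 wood=5
After 8 (craft sword): nail=4 stone=3 sword=9 wood=3
After 9 (craft nail): nail=8 stone=2 sword=9
After 10 (gather 2 stone): nail=8 stone=4 sword=9
After 11 (gather 7 wood): nail=8 stone=4 sword=9 wood=7
After 12 (gather 5 wood): nail=8 stone=4 sword=9 wood=12

Answer: nail=8 stone=4 sword=9 wood=12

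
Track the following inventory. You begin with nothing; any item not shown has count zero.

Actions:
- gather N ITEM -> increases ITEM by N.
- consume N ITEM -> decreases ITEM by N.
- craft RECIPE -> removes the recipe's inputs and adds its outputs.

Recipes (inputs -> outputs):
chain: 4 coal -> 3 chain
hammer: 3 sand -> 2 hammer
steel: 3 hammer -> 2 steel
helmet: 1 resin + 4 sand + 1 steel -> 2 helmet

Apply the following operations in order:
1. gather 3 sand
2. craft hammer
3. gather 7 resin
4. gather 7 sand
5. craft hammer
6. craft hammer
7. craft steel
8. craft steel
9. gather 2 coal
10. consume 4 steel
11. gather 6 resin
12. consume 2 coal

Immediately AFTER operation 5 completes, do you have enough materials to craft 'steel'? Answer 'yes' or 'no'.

Answer: yes

Derivation:
After 1 (gather 3 sand): sand=3
After 2 (craft hammer): hammer=2
After 3 (gather 7 resin): hammer=2 resin=7
After 4 (gather 7 sand): hammer=2 resin=7 sand=7
After 5 (craft hammer): hammer=4 resin=7 sand=4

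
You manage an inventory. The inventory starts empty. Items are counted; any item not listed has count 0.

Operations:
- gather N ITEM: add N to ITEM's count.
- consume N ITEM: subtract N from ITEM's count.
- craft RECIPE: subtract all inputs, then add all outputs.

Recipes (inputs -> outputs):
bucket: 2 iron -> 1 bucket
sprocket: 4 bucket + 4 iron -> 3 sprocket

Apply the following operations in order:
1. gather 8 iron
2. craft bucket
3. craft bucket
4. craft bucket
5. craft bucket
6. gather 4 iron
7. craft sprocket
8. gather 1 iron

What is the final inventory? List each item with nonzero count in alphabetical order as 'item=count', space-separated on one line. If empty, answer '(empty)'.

After 1 (gather 8 iron): iron=8
After 2 (craft bucket): bucket=1 iron=6
After 3 (craft bucket): bucket=2 iron=4
After 4 (craft bucket): bucket=3 iron=2
After 5 (craft bucket): bucket=4
After 6 (gather 4 iron): bucket=4 iron=4
After 7 (craft sprocket): sprocket=3
After 8 (gather 1 iron): iron=1 sprocket=3

Answer: iron=1 sprocket=3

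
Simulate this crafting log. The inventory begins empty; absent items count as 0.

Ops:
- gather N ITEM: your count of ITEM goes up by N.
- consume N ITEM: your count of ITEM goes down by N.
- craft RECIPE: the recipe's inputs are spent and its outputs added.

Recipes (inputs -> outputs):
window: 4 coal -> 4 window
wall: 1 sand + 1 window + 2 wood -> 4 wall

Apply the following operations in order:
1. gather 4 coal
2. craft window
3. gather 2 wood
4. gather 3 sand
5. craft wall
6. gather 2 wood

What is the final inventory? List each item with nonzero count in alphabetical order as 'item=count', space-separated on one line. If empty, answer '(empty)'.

After 1 (gather 4 coal): coal=4
After 2 (craft window): window=4
After 3 (gather 2 wood): window=4 wood=2
After 4 (gather 3 sand): sand=3 window=4 wood=2
After 5 (craft wall): sand=2 wall=4 window=3
After 6 (gather 2 wood): sand=2 wall=4 window=3 wood=2

Answer: sand=2 wall=4 window=3 wood=2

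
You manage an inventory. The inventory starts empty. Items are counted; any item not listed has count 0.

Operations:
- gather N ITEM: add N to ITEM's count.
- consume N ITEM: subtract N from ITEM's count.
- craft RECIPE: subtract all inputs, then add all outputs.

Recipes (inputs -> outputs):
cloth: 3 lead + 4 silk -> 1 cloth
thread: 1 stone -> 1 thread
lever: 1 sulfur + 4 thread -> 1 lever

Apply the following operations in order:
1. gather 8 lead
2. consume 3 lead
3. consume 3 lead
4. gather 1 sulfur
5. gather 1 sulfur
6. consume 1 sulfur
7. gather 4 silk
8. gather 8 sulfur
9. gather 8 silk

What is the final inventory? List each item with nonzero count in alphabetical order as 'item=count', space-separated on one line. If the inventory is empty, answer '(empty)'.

Answer: lead=2 silk=12 sulfur=9

Derivation:
After 1 (gather 8 lead): lead=8
After 2 (consume 3 lead): lead=5
After 3 (consume 3 lead): lead=2
After 4 (gather 1 sulfur): lead=2 sulfur=1
After 5 (gather 1 sulfur): lead=2 sulfur=2
After 6 (consume 1 sulfur): lead=2 sulfur=1
After 7 (gather 4 silk): lead=2 silk=4 sulfur=1
After 8 (gather 8 sulfur): lead=2 silk=4 sulfur=9
After 9 (gather 8 silk): lead=2 silk=12 sulfur=9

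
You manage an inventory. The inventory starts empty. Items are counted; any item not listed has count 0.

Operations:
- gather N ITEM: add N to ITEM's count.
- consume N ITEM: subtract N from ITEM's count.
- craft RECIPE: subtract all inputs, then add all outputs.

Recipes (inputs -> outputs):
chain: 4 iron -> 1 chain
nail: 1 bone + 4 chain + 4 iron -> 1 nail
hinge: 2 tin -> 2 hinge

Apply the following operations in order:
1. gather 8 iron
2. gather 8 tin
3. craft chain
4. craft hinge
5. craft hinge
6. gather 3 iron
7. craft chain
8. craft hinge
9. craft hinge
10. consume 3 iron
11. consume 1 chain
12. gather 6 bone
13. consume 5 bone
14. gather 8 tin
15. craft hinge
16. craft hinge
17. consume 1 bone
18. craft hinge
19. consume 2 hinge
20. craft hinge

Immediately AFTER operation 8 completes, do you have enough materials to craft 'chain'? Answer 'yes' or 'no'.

Answer: no

Derivation:
After 1 (gather 8 iron): iron=8
After 2 (gather 8 tin): iron=8 tin=8
After 3 (craft chain): chain=1 iron=4 tin=8
After 4 (craft hinge): chain=1 hinge=2 iron=4 tin=6
After 5 (craft hinge): chain=1 hinge=4 iron=4 tin=4
After 6 (gather 3 iron): chain=1 hinge=4 iron=7 tin=4
After 7 (craft chain): chain=2 hinge=4 iron=3 tin=4
After 8 (craft hinge): chain=2 hinge=6 iron=3 tin=2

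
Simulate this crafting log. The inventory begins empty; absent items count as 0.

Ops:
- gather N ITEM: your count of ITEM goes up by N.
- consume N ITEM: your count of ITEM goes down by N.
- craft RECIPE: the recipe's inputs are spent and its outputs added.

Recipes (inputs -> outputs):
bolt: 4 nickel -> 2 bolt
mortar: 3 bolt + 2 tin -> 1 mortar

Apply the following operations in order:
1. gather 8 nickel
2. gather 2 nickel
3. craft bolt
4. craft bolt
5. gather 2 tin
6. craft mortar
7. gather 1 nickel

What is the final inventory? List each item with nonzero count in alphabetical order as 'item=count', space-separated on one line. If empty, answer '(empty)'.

Answer: bolt=1 mortar=1 nickel=3

Derivation:
After 1 (gather 8 nickel): nickel=8
After 2 (gather 2 nickel): nickel=10
After 3 (craft bolt): bolt=2 nickel=6
After 4 (craft bolt): bolt=4 nickel=2
After 5 (gather 2 tin): bolt=4 nickel=2 tin=2
After 6 (craft mortar): bolt=1 mortar=1 nickel=2
After 7 (gather 1 nickel): bolt=1 mortar=1 nickel=3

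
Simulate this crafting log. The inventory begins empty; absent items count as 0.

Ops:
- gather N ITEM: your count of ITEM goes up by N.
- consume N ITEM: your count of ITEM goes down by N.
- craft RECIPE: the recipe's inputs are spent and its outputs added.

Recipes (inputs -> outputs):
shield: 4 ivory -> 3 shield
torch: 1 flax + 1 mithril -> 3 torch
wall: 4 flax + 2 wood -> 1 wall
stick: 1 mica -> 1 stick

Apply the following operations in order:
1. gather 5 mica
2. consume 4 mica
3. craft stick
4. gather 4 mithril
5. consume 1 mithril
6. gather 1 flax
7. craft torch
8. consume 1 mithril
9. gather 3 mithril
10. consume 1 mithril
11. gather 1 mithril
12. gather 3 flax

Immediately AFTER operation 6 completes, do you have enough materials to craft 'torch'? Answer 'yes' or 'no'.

Answer: yes

Derivation:
After 1 (gather 5 mica): mica=5
After 2 (consume 4 mica): mica=1
After 3 (craft stick): stick=1
After 4 (gather 4 mithril): mithril=4 stick=1
After 5 (consume 1 mithril): mithril=3 stick=1
After 6 (gather 1 flax): flax=1 mithril=3 stick=1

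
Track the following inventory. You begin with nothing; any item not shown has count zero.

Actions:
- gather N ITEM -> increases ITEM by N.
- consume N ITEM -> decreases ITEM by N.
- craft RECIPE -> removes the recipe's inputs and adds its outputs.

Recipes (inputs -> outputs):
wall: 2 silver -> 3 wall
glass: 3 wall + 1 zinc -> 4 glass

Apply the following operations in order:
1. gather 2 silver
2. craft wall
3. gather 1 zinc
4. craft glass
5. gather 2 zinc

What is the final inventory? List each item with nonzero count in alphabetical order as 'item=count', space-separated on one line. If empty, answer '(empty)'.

Answer: glass=4 zinc=2

Derivation:
After 1 (gather 2 silver): silver=2
After 2 (craft wall): wall=3
After 3 (gather 1 zinc): wall=3 zinc=1
After 4 (craft glass): glass=4
After 5 (gather 2 zinc): glass=4 zinc=2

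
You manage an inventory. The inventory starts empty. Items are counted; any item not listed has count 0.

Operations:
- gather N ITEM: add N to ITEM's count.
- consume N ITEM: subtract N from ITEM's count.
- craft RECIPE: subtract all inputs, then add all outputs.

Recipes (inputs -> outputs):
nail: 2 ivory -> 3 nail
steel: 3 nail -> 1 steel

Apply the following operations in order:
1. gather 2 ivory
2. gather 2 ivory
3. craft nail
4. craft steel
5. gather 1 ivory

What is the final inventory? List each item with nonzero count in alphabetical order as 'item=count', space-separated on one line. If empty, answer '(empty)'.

After 1 (gather 2 ivory): ivory=2
After 2 (gather 2 ivory): ivory=4
After 3 (craft nail): ivory=2 nail=3
After 4 (craft steel): ivory=2 steel=1
After 5 (gather 1 ivory): ivory=3 steel=1

Answer: ivory=3 steel=1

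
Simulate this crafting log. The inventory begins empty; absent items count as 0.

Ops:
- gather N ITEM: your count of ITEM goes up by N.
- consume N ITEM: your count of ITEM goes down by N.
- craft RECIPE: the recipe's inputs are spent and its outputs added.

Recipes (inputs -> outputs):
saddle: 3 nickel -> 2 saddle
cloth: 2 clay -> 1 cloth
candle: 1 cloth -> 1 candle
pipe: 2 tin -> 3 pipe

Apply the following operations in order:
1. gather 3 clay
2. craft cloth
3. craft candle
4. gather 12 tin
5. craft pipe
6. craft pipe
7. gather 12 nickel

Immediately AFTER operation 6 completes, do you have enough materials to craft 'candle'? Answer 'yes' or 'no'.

Answer: no

Derivation:
After 1 (gather 3 clay): clay=3
After 2 (craft cloth): clay=1 cloth=1
After 3 (craft candle): candle=1 clay=1
After 4 (gather 12 tin): candle=1 clay=1 tin=12
After 5 (craft pipe): candle=1 clay=1 pipe=3 tin=10
After 6 (craft pipe): candle=1 clay=1 pipe=6 tin=8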